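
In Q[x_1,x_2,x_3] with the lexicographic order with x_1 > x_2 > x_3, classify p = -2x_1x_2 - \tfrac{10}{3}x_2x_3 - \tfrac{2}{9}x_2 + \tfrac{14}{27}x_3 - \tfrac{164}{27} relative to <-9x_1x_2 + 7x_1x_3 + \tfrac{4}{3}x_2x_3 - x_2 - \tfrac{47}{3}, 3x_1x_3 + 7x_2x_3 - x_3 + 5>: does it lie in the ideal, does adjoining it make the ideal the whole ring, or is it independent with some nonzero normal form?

-2x_1x_2 - \tfrac{10}{3}x_2x_3 - \tfrac{2}{9}x_2 + \tfrac{14}{27}x_3 - \tfrac{164}{27} lies in I (it reduces to 0).

First compute the reduced Gröbner basis of I by Buchberger's algorithm.
f_1 = -9x_1x_2 + 7x_1x_3 + \tfrac{4}{3}x_2x_3 - x_2 - \tfrac{47}{3}, LT = x_1x_2.
f_2 = 3x_1x_3 + 7x_2x_3 - x_3 + 5, LT = x_1x_3.

S(f_1,f_2): lcm = x_1x_2x_3. S = -\tfrac{7}{9}x_1x_3^{2} - \tfrac{7}{3}x_2^{2}x_3 - \tfrac{4}{27}x_2x_3^{2} + \tfrac{4}{9}x_2x_3 - \tfrac{5}{3}x_2 + \tfrac{47}{27}x_3.
  leading term x_1x_3^{2}: subtract (-\tfrac{7}{27}x_3)·f_2 from -\tfrac{7}{9}x_1x_3^{2} - \tfrac{7}{3}x_2^{2}x_3 - \tfrac{4}{27}x_2x_3^{2} + \tfrac{4}{9}x_2x_3 - \tfrac{5}{3}x_2 + \tfrac{47}{27}x_3 → -\tfrac{7}{3}x_2^{2}x_3 + \tfrac{5}{3}x_2x_3^{2} + \tfrac{4}{9}x_2x_3 - \tfrac{5}{3}x_2 - \tfrac{7}{27}x_3^{2} + \tfrac{82}{27}x_3
  leading term x_2^{2}x_3: no divisor's leading term divides it; move -\tfrac{7}{3}x_2^{2}x_3 to the remainder.
  leading term x_2x_3^{2}: no divisor's leading term divides it; move \tfrac{5}{3}x_2x_3^{2} to the remainder.
  leading term x_2x_3: no divisor's leading term divides it; move \tfrac{4}{9}x_2x_3 to the remainder.
  leading term x_2: no divisor's leading term divides it; move -\tfrac{5}{3}x_2 to the remainder.
  leading term x_3^{2}: no divisor's leading term divides it; move -\tfrac{7}{27}x_3^{2} to the remainder.
  leading term x_3: no divisor's leading term divides it; move \tfrac{82}{27}x_3 to the remainder.
  remainder -\tfrac{7}{3}x_2^{2}x_3 + \tfrac{5}{3}x_2x_3^{2} + \tfrac{4}{9}x_2x_3 - \tfrac{5}{3}x_2 - \tfrac{7}{27}x_3^{2} + \tfrac{82}{27}x_3 ≠ 0; add h_3 = -\tfrac{7}{3}x_2^{2}x_3 + \tfrac{5}{3}x_2x_3^{2} + \tfrac{4}{9}x_2x_3 - \tfrac{5}{3}x_2 - \tfrac{7}{27}x_3^{2} + \tfrac{82}{27}x_3 to the basis.

The other S-polynomials (S(f_1,h_3), S(f_2,h_3)) all reduce to 0 modulo the current basis, so we have a Gröbner basis.
Inter-reduce: drop elements whose leading term is divisible by another's, tail-reduce, and make monic.
Reduced Gröbner basis: {x_1x_2 + \tfrac{5}{3}x_2x_3 + \tfrac{1}{9}x_2 - \tfrac{7}{27}x_3 + \tfrac{82}{27}, x_1x_3 + \tfrac{7}{3}x_2x_3 - \tfrac{1}{3}x_3 + \tfrac{5}{3}, x_2^{2}x_3 - \tfrac{5}{7}x_2x_3^{2} - \tfrac{4}{21}x_2x_3 + \tfrac{5}{7}x_2 + \tfrac{1}{9}x_3^{2} - \tfrac{82}{63}x_3}.
Label its elements g_1 = x_1x_2 + \tfrac{5}{3}x_2x_3 + \tfrac{1}{9}x_2 - \tfrac{7}{27}x_3 + \tfrac{82}{27}, g_2 = x_1x_3 + \tfrac{7}{3}x_2x_3 - \tfrac{1}{3}x_3 + \tfrac{5}{3}, g_3 = x_2^{2}x_3 - \tfrac{5}{7}x_2x_3^{2} - \tfrac{4}{21}x_2x_3 + \tfrac{5}{7}x_2 + \tfrac{1}{9}x_3^{2} - \tfrac{82}{63}x_3.

Reduce p = -2x_1x_2 - \tfrac{10}{3}x_2x_3 - \tfrac{2}{9}x_2 + \tfrac{14}{27}x_3 - \tfrac{164}{27} modulo G:
  leading term x_1x_2: subtract (-2)·g_1 from -2x_1x_2 - \tfrac{10}{3}x_2x_3 - \tfrac{2}{9}x_2 + \tfrac{14}{27}x_3 - \tfrac{164}{27} → 0
  normal form = 0.
Since the normal form is 0, p ∈ I.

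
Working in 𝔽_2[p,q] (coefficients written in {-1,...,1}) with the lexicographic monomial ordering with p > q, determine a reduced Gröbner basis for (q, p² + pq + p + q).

G = {p² + p, q}

f_1 = q, LT = q.
f_2 = p² + pq + p + q, LT = p².

The S-polynomials (S(f_1,f_2)) all reduce to 0 modulo the current basis, so we have a Gröbner basis.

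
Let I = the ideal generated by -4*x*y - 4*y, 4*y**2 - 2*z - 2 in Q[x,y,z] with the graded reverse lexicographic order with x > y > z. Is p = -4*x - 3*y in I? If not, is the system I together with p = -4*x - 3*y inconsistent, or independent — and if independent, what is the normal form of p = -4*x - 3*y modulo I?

-4*x - 3*y is independent of I; its normal form modulo I is -4*x - 3*y.

First compute the reduced Gröbner basis of I by Buchberger's algorithm.
f_1 = -4*x*y - 4*y, LT = x*y.
f_2 = 4*y**2 - 2*z - 2, LT = y**2.

S(f_1,f_2): lcm = x*y**2. S = y**2 + 1/2*x*z + 1/2*x.
  leading term y**2: subtract (1/4)·f_2 from y**2 + 1/2*x*z + 1/2*x → 1/2*x*z + 1/2*x + 1/2*z + 1/2
  leading term x*z: no divisor's leading term divides it; move 1/2*x*z to the remainder.
  leading term x: no divisor's leading term divides it; move 1/2*x to the remainder.
  leading term z: no divisor's leading term divides it; move 1/2*z to the remainder.
  leading term 1: no divisor's leading term divides it; move 1/2 to the remainder.
  remainder 1/2*x*z + 1/2*x + 1/2*z + 1/2 ≠ 0; add h_3 = 1/2*x*z + 1/2*x + 1/2*z + 1/2 to the basis.

The other S-polynomials (S(f_1,h_3), S(f_2,h_3)) all reduce to 0 modulo the current basis, so we have a Gröbner basis.
Inter-reduce: drop elements whose leading term is divisible by another's, tail-reduce, and make monic.
Reduced Gröbner basis: {x*y + y, y**2 - 1/2*z - 1/2, x*z + x + z + 1}.
Label its elements g_1 = x*y + y, g_2 = y**2 - 1/2*z - 1/2, g_3 = x*z + x + z + 1.

Reduce p = -4*x - 3*y modulo G:
  leading term x: no divisor's leading term divides it; move -4*x to the remainder.
  leading term y: no divisor's leading term divides it; move -3*y to the remainder.
  normal form = -4*x - 3*y.
The normal form is nonzero, so p ∉ I. Since p minus its normal form lies in I, I + (p) = I + (r) where r = -4*x - 3*y; decide whether this ideal is the whole ring.
Run Buchberger on G together with r (pairs among the g_i already reduce to 0 since G is a Gröbner basis):
g_1 = x*y + y, LT = x*y.
g_2 = y**2 - 1/2*z - 1/2, LT = y**2.
g_3 = x*z + x + z + 1, LT = x*z.
r = -4*x - 3*y, LT = x.

S(g_1,r): lcm = x*y. S = -3/4*y**2 + y.
  leading term y**2: subtract (-3/4)·g_2 from -3/4*y**2 + y → y - 3/8*z - 3/8
  leading term y: no divisor's leading term divides it; move y to the remainder.
  leading term z: no divisor's leading term divides it; move -3/8*z to the remainder.
  leading term 1: no divisor's leading term divides it; move -3/8 to the remainder.
  remainder y - 3/8*z - 3/8 ≠ 0; add m_5 = y - 3/8*z - 3/8 to the basis.

S(g_3,r): lcm = x*z. S = -3/4*y*z + x + z + 1.
  leading term y*z: subtract (-3/4*z)·m_5 from -3/4*y*z + x + z + 1 → -9/32*z**2 + x + 23/32*z + 1
  leading term z**2: no divisor's leading term divides it; move -9/32*z**2 to the remainder.
  leading term x: subtract (-1/4)·r from x + 23/32*z + 1 → -3/4*y + 23/32*z + 1
  leading term y: subtract (-3/4)·m_5 from -3/4*y + 23/32*z + 1 → 7/16*z + 23/32
  leading term z: no divisor's leading term divides it; move 7/16*z to the remainder.
  leading term 1: no divisor's leading term divides it; move 23/32 to the remainder.
  remainder -9/32*z**2 + 7/16*z + 23/32 ≠ 0; add m_6 = -9/32*z**2 + 7/16*z + 23/32 to the basis.

The other S-polynomials (S(g_1,g_2), S(g_1,g_3), S(g_2,g_3), S(g_2,r), S(g_1,m_5), S(g_2,m_5), S(g_3,m_5), S(r,m_5), S(g_1,m_6), S(g_2,m_6), S(g_3,m_6), S(r,m_6), S(m_5,m_6)) all reduce to 0 modulo the current basis, so we have a Gröbner basis.
Inter-reduce: drop elements whose leading term is divisible by another's, tail-reduce, and make monic.
Reduced Gröbner basis: {z**2 - 14/9*z - 23/9, x + 9/32*z + 9/32, y - 3/8*z - 3/8}.
The reduced Gröbner basis of I + (p) is {z**2 - 14/9*z - 23/9, x + 9/32*z + 9/32, y - 3/8*z - 3/8} ≠ {1}, a proper ideal, so the enlarged system stays consistent: p is independent of I, with normal form -4*x - 3*y.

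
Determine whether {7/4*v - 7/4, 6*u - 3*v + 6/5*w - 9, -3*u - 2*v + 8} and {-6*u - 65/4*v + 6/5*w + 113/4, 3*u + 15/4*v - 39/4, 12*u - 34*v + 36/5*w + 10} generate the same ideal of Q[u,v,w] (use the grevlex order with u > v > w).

For a fixed monomial order, each ideal has a unique reduced Gröbner basis; comparing bases decides equality.
Buchberger on the first generating set:
f_1 = 7/4*v - 7/4, LT = v.
f_2 = 6*u - 3*v + 6/5*w - 9, LT = u.
f_3 = -3*u - 2*v + 8, LT = u.

S(f_2,f_3): lcm = u. S = -7/6*v + 1/5*w + 7/6.
  leading term v: subtract (-2/3)·f_1 from -7/6*v + 1/5*w + 7/6 → 1/5*w
  leading term w: no divisor's leading term divides it; move 1/5*w to the remainder.
  remainder 1/5*w ≠ 0; add g_4 = 1/5*w to the basis.

The other S-polynomials (S(f_1,f_2), S(f_1,f_3), S(f_1,g_4), S(f_2,g_4), S(f_3,g_4)) all reduce to 0 modulo the current basis, so we have a Gröbner basis.
Inter-reduce: drop elements whose leading term is divisible by another's, tail-reduce, and make monic.
Reduced Gröbner basis: {u - 2, v - 1, w}.

Buchberger on the second generating set:
h_1 = -6*u - 65/4*v + 6/5*w + 113/4, LT = u.
h_2 = 3*u + 15/4*v - 39/4, LT = u.
h_3 = 12*u - 34*v + 36/5*w + 10, LT = u.

S(h_1,h_2): lcm = u. S = 35/24*v - 1/5*w - 35/24.
  leading term v: no divisor's leading term divides it; move 35/24*v to the remainder.
  leading term w: no divisor's leading term divides it; move -1/5*w to the remainder.
  leading term 1: no divisor's leading term divides it; move -35/24 to the remainder.
  remainder 35/24*v - 1/5*w - 35/24 ≠ 0; add k_4 = 35/24*v - 1/5*w - 35/24 to the basis.

S(h_1,h_3): lcm = u. S = 133/24*v - 4/5*w - 133/24.
  leading term v: subtract (19/5)·k_4 from 133/24*v - 4/5*w - 133/24 → -1/25*w
  leading term w: no divisor's leading term divides it; move -1/25*w to the remainder.
  remainder -1/25*w ≠ 0; add k_5 = -1/25*w to the basis.

The other S-polynomials (S(h_2,h_3), S(h_1,k_4), S(h_2,k_4), S(h_3,k_4), S(h_1,k_5), S(h_2,k_5), S(h_3,k_5), S(k_4,k_5)) all reduce to 0 modulo the current basis, so we have a Gröbner basis.
Inter-reduce: drop elements whose leading term is divisible by another's, tail-reduce, and make monic.
Reduced Gröbner basis: {u - 2, v - 1, w}.

Same reduced basis, so the two generating sets span the same ideal.

Yes, the ideals are equal.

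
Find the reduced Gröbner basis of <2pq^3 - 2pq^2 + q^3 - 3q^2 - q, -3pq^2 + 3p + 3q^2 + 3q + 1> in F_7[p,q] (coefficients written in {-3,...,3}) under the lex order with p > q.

G = {p + q^3 - q^2 + 3q - 2, q^4 + 2q^2 + 2q}

f_1 = 2pq^3 - 2pq^2 + q^3 - 3q^2 - q, LT = pq^3.
f_2 = -3pq^2 + 3p + 3q^2 + 3q + 1, LT = pq^2.

S(f_1,f_2): lcm = pq^3. S = -pq^2 + pq - 2q^3 + 3q^2 + q.
  reduce S modulo (f_1, f_2):
  remainder pq - p - 2q^3 + 2q^2 + 2 ≠ 0; add g_3 = pq - p - 2q^3 + 2q^2 + 2 to the basis.

S(f_1,g_3): lcm = pq^3. S = 2q^5 - 2q^4 - 3q^3 + 3q.
  reduce S modulo (f_1, f_2, g_3):
  remainder 2q^5 - 2q^4 - 3q^3 + 3q ≠ 0; add g_4 = 2q^5 - 2q^4 - 3q^3 + 3q to the basis.

S(f_2,g_3): lcm = pq^2. S = pq - p + 2q^4 - 2q^3 - q^2 - 3q + 2.
  reduce S modulo (f_1, f_2, g_3, g_4):
  remainder 2q^4 - 3q^2 - 3q ≠ 0; add g_5 = 2q^4 - 3q^2 - 3q to the basis.

S(f_1,g_5): lcm = pq^4. S = -pq^3 - 2pq^2 - 2pq - 3q^4 + 2q^3 + 3q^2.
  reduce S modulo (f_1, f_2, g_3, g_4, g_5):
  remainder 2p + 2q^3 - 2q^2 - q + 3 ≠ 0; add g_6 = 2p + 2q^3 - 2q^2 - q + 3 to the basis.

The other S-polynomials (S(f_1,g_4), S(f_2,g_4), S(g_3,g_4), S(f_2,g_5), S(g_3,g_5), S(g_4,g_5), S(f_1,g_6), S(f_2,g_6), S(g_3,g_6), S(g_4,g_6), S(g_5,g_6)) all reduce to 0 modulo the current basis, so we have a Gröbner basis.
Inter-reduce: drop elements whose leading term is divisible by another's, tail-reduce, and make monic.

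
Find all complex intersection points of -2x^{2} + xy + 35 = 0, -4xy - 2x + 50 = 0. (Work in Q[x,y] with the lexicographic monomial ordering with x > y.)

{(-5, -3), (19/4, 81/38)}

Compute a lex Gröbner basis by Buchberger's algorithm.
f_1 = -2x^{2} + xy + 35, LT = x^{2}.
f_2 = -4xy - 2x + 50, LT = xy.

S(f_1,f_2): lcm = x^{2}y. S = -\tfrac{1}{2}x^{2} - \tfrac{1}{2}xy^{2} + \tfrac{25}{2}x - \tfrac{35}{2}y.
  leading term x^{2}: subtract (\tfrac{1}{4})·f_1 from -\tfrac{1}{2}x^{2} - \tfrac{1}{2}xy^{2} + \tfrac{25}{2}x - \tfrac{35}{2}y → -\tfrac{1}{2}xy^{2} - \tfrac{1}{4}xy + \tfrac{25}{2}x - \tfrac{35}{2}y - \tfrac{35}{4}
  leading term xy^{2}: subtract (\tfrac{1}{8}y)·f_2 from -\tfrac{1}{2}xy^{2} - \tfrac{1}{4}xy + \tfrac{25}{2}x - \tfrac{35}{2}y - \tfrac{35}{4} → \tfrac{25}{2}x - \tfrac{95}{4}y - \tfrac{35}{4}
  leading term x: no divisor's leading term divides it; move \tfrac{25}{2}x to the remainder.
  leading term y: no divisor's leading term divides it; move -\tfrac{95}{4}y to the remainder.
  leading term 1: no divisor's leading term divides it; move -\tfrac{35}{4} to the remainder.
  remainder \tfrac{25}{2}x - \tfrac{95}{4}y - \tfrac{35}{4} ≠ 0; add h_3 = \tfrac{25}{2}x - \tfrac{95}{4}y - \tfrac{35}{4} to the basis.

S(f_2,h_3): lcm = xy. S = \tfrac{1}{2}x + \tfrac{19}{10}y^{2} + \tfrac{7}{10}y - \tfrac{25}{2}.
  leading term x: subtract (\tfrac{1}{25})·h_3 from \tfrac{1}{2}x + \tfrac{19}{10}y^{2} + \tfrac{7}{10}y - \tfrac{25}{2} → \tfrac{19}{10}y^{2} + \tfrac{33}{20}y - \tfrac{243}{20}
  leading term y^{2}: no divisor's leading term divides it; move \tfrac{19}{10}y^{2} to the remainder.
  leading term y: no divisor's leading term divides it; move \tfrac{33}{20}y to the remainder.
  leading term 1: no divisor's leading term divides it; move -\tfrac{243}{20} to the remainder.
  remainder \tfrac{19}{10}y^{2} + \tfrac{33}{20}y - \tfrac{243}{20} ≠ 0; add h_4 = \tfrac{19}{10}y^{2} + \tfrac{33}{20}y - \tfrac{243}{20} to the basis.

The other S-polynomials (S(f_1,h_3), S(f_1,h_4), S(f_2,h_4), S(h_3,h_4)) all reduce to 0 modulo the current basis, so we have a Gröbner basis.
Inter-reduce: drop elements whose leading term is divisible by another's, tail-reduce, and make monic.
Reduced Gröbner basis: {x - \tfrac{19}{10}y - \tfrac{7}{10}, y^{2} + \tfrac{33}{38}y - \tfrac{243}{38}}.

From the last basis element, y^{2} + \tfrac{33}{38}y - \tfrac{243}{38} = 0, so y takes values in {-3, 81/38}. Each choice, substituted upward through the basis, yields the corresponding point(s) of the solution set.
  y = -3: the earlier basis element becomes x + 5 = 0, giving x = -5 — point (-5, -3).
  y = 81/38: the earlier basis element becomes x - \tfrac{19}{4} = 0, giving x = 19/4 — point (19/4, 81/38).
Substituting each solution back into the original system confirms all equations vanish.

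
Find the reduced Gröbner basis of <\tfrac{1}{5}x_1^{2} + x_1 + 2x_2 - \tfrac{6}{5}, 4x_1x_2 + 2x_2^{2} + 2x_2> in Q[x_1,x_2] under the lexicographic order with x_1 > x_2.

G = {x_1^{2} + 5x_1 + 10x_2 - 6, x_1x_2 + \tfrac{1}{2}x_2^{2} + \tfrac{1}{2}x_2, x_2^{3} + 32x_2^{2} - 33x_2}

f_1 = \tfrac{1}{5}x_1^{2} + x_1 + 2x_2 - \tfrac{6}{5}, LT = x_1^{2}.
f_2 = 4x_1x_2 + 2x_2^{2} + 2x_2, LT = x_1x_2.

S(f_1,f_2): lcm = x_1^{2}x_2. S = -\tfrac{1}{2}x_1x_2^{2} + \tfrac{9}{2}x_1x_2 + 10x_2^{2} - 6x_2.
  leading term x_1x_2^{2}: subtract (-\tfrac{1}{8}x_2)·f_2 from -\tfrac{1}{2}x_1x_2^{2} + \tfrac{9}{2}x_1x_2 + 10x_2^{2} - 6x_2 → \tfrac{9}{2}x_1x_2 + \tfrac{1}{4}x_2^{3} + \tfrac{41}{4}x_2^{2} - 6x_2
  leading term x_1x_2: subtract (\tfrac{9}{8})·f_2 from \tfrac{9}{2}x_1x_2 + \tfrac{1}{4}x_2^{3} + \tfrac{41}{4}x_2^{2} - 6x_2 → \tfrac{1}{4}x_2^{3} + 8x_2^{2} - \tfrac{33}{4}x_2
  leading term x_2^{3}: no divisor's leading term divides it; move \tfrac{1}{4}x_2^{3} to the remainder.
  leading term x_2^{2}: no divisor's leading term divides it; move 8x_2^{2} to the remainder.
  leading term x_2: no divisor's leading term divides it; move -\tfrac{33}{4}x_2 to the remainder.
  remainder \tfrac{1}{4}x_2^{3} + 8x_2^{2} - \tfrac{33}{4}x_2 ≠ 0; add g_3 = \tfrac{1}{4}x_2^{3} + 8x_2^{2} - \tfrac{33}{4}x_2 to the basis.

The other S-polynomials (S(f_1,g_3), S(f_2,g_3)) all reduce to 0 modulo the current basis, so we have a Gröbner basis.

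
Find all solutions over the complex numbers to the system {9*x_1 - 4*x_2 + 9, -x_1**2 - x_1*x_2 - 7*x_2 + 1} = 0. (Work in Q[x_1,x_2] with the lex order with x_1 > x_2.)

{(-59/13, -207/26), (-1, 0)}

Compute a lex Gröbner basis by Buchberger's algorithm.
f_1 = 9*x_1 - 4*x_2 + 9, LT = x_1.
f_2 = -x_1**2 - x_1*x_2 - 7*x_2 + 1, LT = x_1**2.

S(f_1,f_2): lcm = x_1**2. S = -13/9*x_1*x_2 + x_1 - 7*x_2 + 1.
  reduce S modulo (f_1, f_2):
  remainder -52/81*x_2**2 - 46/9*x_2 ≠ 0; add h_3 = -52/81*x_2**2 - 46/9*x_2 to the basis.

The other S-polynomials (S(f_1,h_3), S(f_2,h_3)) all reduce to 0 modulo the current basis, so we have a Gröbner basis.
Inter-reduce: drop elements whose leading term is divisible by another's, tail-reduce, and make monic.
Reduced Gröbner basis: {x_1 - 4/9*x_2 + 1, x_2**2 + 207/26*x_2}.

Since the basis is lex-ordered, x_2**2 + 207/26*x_2 is univariate in x_2. Its roots are {-207/26, 0}. Back-substituting each root into the other basis elements fixes the other coordinates.
  x_2 = -207/26: the earlier basis element becomes x_1 + 59/13 = 0, giving x_1 = -59/13 — point (-59/13, -207/26).
  x_2 = 0: the earlier basis element becomes x_1 + 1 = 0, giving x_1 = -1 — point (-1, 0).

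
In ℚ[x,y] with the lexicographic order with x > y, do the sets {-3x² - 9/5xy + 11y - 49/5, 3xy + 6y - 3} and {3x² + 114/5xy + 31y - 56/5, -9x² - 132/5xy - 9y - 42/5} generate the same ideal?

Yes, the ideals are equal.

Equality of ideals is decidable: compute both reduced Gröbner bases (unique for the ordering) and check whether they agree.
Buchberger on the first generating set:
f_1 = -3x² - 9/5xy + 11y - 49/5, LT = x².
f_2 = 3xy + 6y - 3, LT = xy.

S(f_1,f_2): lcm = x²y. S = ⅗xy² - 2xy + x - 11/3y² + 49/15y.
  reduce S modulo (f_1, f_2):
  remainder x - 73/15y² + 118/15y - 2 ≠ 0; add g_3 = x - 73/15y² + 118/15y - 2 to the basis.

S(f_2,g_3): lcm = xy. S = 73/15y³ - 118/15y² + 4y - 1.
  reduce S modulo (f_1, f_2, g_3):
  remainder 73/15y³ - 118/15y² + 4y - 1 ≠ 0; add g_4 = 73/15y³ - 118/15y² + 4y - 1 to the basis.

The other S-polynomials (S(f_1,g_3), S(f_1,g_4), S(f_2,g_4), S(g_3,g_4)) all reduce to 0 modulo the current basis, so we have a Gröbner basis.
Inter-reduce: drop elements whose leading term is divisible by another's, tail-reduce, and make monic.
Reduced Gröbner basis: {x - 73/15y² + 118/15y - 2, y³ - 118/73y² + 60/73y - 15/73}.

Buchberger on the second generating set:
h_1 = 3x² + 114/5xy + 31y - 56/5, LT = x².
h_2 = -9x² - 132/5xy - 9y - 42/5, LT = x².

S(h_1,h_2): lcm = x². S = 14/3xy + 28/3y - 14/3.
  reduce S modulo (h_1, h_2):
  remainder 14/3xy + 28/3y - 14/3 ≠ 0; add k_3 = 14/3xy + 28/3y - 14/3 to the basis.

S(h_1,k_3): lcm = x²y. S = 38/5xy² - 2xy + x + 31/3y² - 56/15y.
  reduce S modulo (h_1, h_2, k_3):
  remainder x - 73/15y² + 118/15y - 2 ≠ 0; add k_4 = x - 73/15y² + 118/15y - 2 to the basis.

S(k_3,k_4): lcm = xy. S = 73/15y³ - 118/15y² + 4y - 1.
  reduce S modulo (h_1, h_2, k_3, k_4):
  remainder 73/15y³ - 118/15y² + 4y - 1 ≠ 0; add k_5 = 73/15y³ - 118/15y² + 4y - 1 to the basis.

The other S-polynomials (S(h_2,k_3), S(h_1,k_4), S(h_2,k_4), S(h_1,k_5), S(h_2,k_5), S(k_3,k_5), S(k_4,k_5)) all reduce to 0 modulo the current basis, so we have a Gröbner basis.
Inter-reduce: drop elements whose leading term is divisible by another's, tail-reduce, and make monic.
Reduced Gröbner basis: {x - 73/15y² + 118/15y - 2, y³ - 118/73y² + 60/73y - 15/73}.

These coincide, so the ideals are equal.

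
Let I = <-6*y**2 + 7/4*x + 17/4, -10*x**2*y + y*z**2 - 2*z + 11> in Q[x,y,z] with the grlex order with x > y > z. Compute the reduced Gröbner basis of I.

Buchberger's algorithm terminates because the ascending chain of leading-term ideals stabilizes.

f_1 = -6*y**2 + 7/4*x + 17/4, LT = y**2.
f_2 = -10*x**2*y + y*z**2 - 2*z + 11, LT = x**2*y.

S(f_1,f_2): lcm = x**2*y**2. S = 1/10*y**2*z**2 - 7/24*x**3 - 17/24*x**2 - 1/5*y*z + 11/10*y.
  reduce S modulo (f_1, f_2):
  remainder -7/24*x**3 + 7/240*x*z**2 - 17/24*x**2 - 1/5*y*z + 17/240*z**2 + 11/10*y ≠ 0; add g_3 = -7/24*x**3 + 7/240*x*z**2 - 17/24*x**2 - 1/5*y*z + 17/240*z**2 + 11/10*y to the basis.

The other S-polynomials (S(f_1,g_3), S(f_2,g_3)) all reduce to 0 modulo the current basis, so we have a Gröbner basis.

G = {x**3 - 1/10*x*z**2 + 17/7*x**2 + 24/35*y*z - 17/70*z**2 - 132/35*y, x**2*y - 1/10*y*z**2 + 1/5*z - 11/10, y**2 - 7/24*x - 17/24}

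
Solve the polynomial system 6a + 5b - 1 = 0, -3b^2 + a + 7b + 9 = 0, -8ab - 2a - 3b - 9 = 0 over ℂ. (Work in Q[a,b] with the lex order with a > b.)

{(1, -1)}

Compute a lex Gröbner basis by Buchberger's algorithm.
f_1 = 6a + 5b - 1, LT = a.
f_2 = a - 3b^2 + 7b + 9, LT = a.
f_3 = -8ab - 2a - 3b - 9, LT = ab.

S(f_1,f_2): lcm = a. S = 3b^2 - 37/6b - 55/6.
  leading term b^2: no divisor's leading term divides it; move 3b^2 to the remainder.
  leading term b: no divisor's leading term divides it; move -37/6b to the remainder.
  leading term 1: no divisor's leading term divides it; move -55/6 to the remainder.
  remainder 3b^2 - 37/6b - 55/6 ≠ 0; add h_4 = 3b^2 - 37/6b - 55/6 to the basis.

S(f_1,f_3): lcm = ab. S = -1/4a + 5/6b^2 - 13/24b - 9/8.
  leading term a: subtract (-1/24)·f_1 from -1/4a + 5/6b^2 - 13/24b - 9/8 → 5/6b^2 - 1/3b - 7/6
  leading term b^2: subtract (5/18)·h_4 from 5/6b^2 - 1/3b - 7/6 → 149/108b + 149/108
  leading term b: no divisor's leading term divides it; move 149/108b to the remainder.
  leading term 1: no divisor's leading term divides it; move 149/108 to the remainder.
  remainder 149/108b + 149/108 ≠ 0; add h_5 = 149/108b + 149/108 to the basis.

The other S-polynomials (S(f_2,f_3), S(f_1,h_4), S(f_2,h_4), S(f_3,h_4), S(f_1,h_5), S(f_2,h_5), S(f_3,h_5), S(h_4,h_5)) all reduce to 0 modulo the current basis, so we have a Gröbner basis.
Inter-reduce: drop elements whose leading term is divisible by another's, tail-reduce, and make monic.
Reduced Gröbner basis: {a - 1, b + 1}.

Since the basis is lex-ordered, b + 1 is univariate in b. Its roots are {-1}. Back-substituting each root into the other basis elements fixes the other coordinates.
  b = -1: the earlier basis element becomes a - 1 = 0, giving a = 1 — point (1, -1).
Check: every point annihilates each of the original generators.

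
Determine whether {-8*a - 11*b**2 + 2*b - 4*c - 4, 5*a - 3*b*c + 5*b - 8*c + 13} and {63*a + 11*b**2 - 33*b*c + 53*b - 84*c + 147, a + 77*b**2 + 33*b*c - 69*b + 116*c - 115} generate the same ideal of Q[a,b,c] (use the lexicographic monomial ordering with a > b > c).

Two ideals are equal iff their reduced Gröbner bases coincide (the reduced basis is unique for a fixed ordering).
Buchberger on the first generating set:
f_1 = -8*a - 11*b**2 + 2*b - 4*c - 4, LT = a.
f_2 = 5*a - 3*b*c + 5*b - 8*c + 13, LT = a.

S(f_1,f_2): lcm = a. S = 11/8*b**2 + 3/5*b*c - 5/4*b + 21/10*c - 21/10.
  leading term b**2: no divisor's leading term divides it; move 11/8*b**2 to the remainder.
  leading term b*c: no divisor's leading term divides it; move 3/5*b*c to the remainder.
  leading term b: no divisor's leading term divides it; move -5/4*b to the remainder.
  leading term c: no divisor's leading term divides it; move 21/10*c to the remainder.
  leading term 1: no divisor's leading term divides it; move -21/10 to the remainder.
  remainder 11/8*b**2 + 3/5*b*c - 5/4*b + 21/10*c - 21/10 ≠ 0; add g_3 = 11/8*b**2 + 3/5*b*c - 5/4*b + 21/10*c - 21/10 to the basis.

The other S-polynomials (S(f_1,g_3), S(f_2,g_3)) all reduce to 0 modulo the current basis, so we have a Gröbner basis.
Inter-reduce: drop elements whose leading term is divisible by another's, tail-reduce, and make monic.
Reduced Gröbner basis: {a - 3/5*b*c + b - 8/5*c + 13/5, b**2 + 24/55*b*c - 10/11*b + 84/55*c - 84/55}.

Buchberger on the second generating set:
h_1 = 63*a + 11*b**2 - 33*b*c + 53*b - 84*c + 147, LT = a.
h_2 = a + 77*b**2 + 33*b*c - 69*b + 116*c - 115, LT = a.

S(h_1,h_2): lcm = a. S = -4840/63*b**2 - 704/21*b*c + 4400/63*b - 352/3*c + 352/3.
  leading term b**2: no divisor's leading term divides it; move -4840/63*b**2 to the remainder.
  leading term b*c: no divisor's leading term divides it; move -704/21*b*c to the remainder.
  leading term b: no divisor's leading term divides it; move 4400/63*b to the remainder.
  leading term c: no divisor's leading term divides it; move -352/3*c to the remainder.
  leading term 1: no divisor's leading term divides it; move 352/3 to the remainder.
  remainder -4840/63*b**2 - 704/21*b*c + 4400/63*b - 352/3*c + 352/3 ≠ 0; add k_3 = -4840/63*b**2 - 704/21*b*c + 4400/63*b - 352/3*c + 352/3 to the basis.

The other S-polynomials (S(h_1,k_3), S(h_2,k_3)) all reduce to 0 modulo the current basis, so we have a Gröbner basis.
Inter-reduce: drop elements whose leading term is divisible by another's, tail-reduce, and make monic.
Reduced Gröbner basis: {a - 3/5*b*c + b - 8/5*c + 13/5, b**2 + 24/55*b*c - 10/11*b + 84/55*c - 84/55}.

Same reduced basis, so the two generating sets span the same ideal.
The same test decides containment: I ⊆ J iff every generator of I reduces to 0 modulo a Gröbner basis of J.

Yes, the ideals are equal.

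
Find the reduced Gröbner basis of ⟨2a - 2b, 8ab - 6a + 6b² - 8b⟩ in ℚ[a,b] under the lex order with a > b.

f_1 = 2a - 2b, LT = a.
f_2 = 8ab - 6a + 6b² - 8b, LT = ab.

S(f_1,f_2): lcm = ab. S = ¾a - 7/4b² + b.
  leading term a: subtract (⅜)·f_1 from ¾a - 7/4b² + b → -7/4b² + 7/4b
  leading term b²: no divisor's leading term divides it; move -7/4b² to the remainder.
  leading term b: no divisor's leading term divides it; move 7/4b to the remainder.
  remainder -7/4b² + 7/4b ≠ 0; add g_3 = -7/4b² + 7/4b to the basis.

The other S-polynomials (S(f_1,g_3), S(f_2,g_3)) all reduce to 0 modulo the current basis, so we have a Gröbner basis.
Inter-reduce: drop elements whose leading term is divisible by another's, tail-reduce, and make monic.

G = {a - b, b² - b}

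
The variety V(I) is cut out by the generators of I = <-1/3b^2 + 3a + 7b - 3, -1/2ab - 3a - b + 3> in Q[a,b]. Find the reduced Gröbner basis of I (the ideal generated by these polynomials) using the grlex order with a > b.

f_1 = -1/3b^2 + 3a + 7b - 3, LT = b^2.
f_2 = -1/2ab - 3a - b + 3, LT = ab.

S(f_1,f_2): lcm = ab^2. S = -9a^2 - 27ab - 2b^2 + 9a + 6b.
  leading term a^2: no divisor's leading term divides it; move -9a^2 to the remainder.
  leading term ab: subtract (54)·f_2 from -27ab - 2b^2 + 9a + 6b → -2b^2 + 171a + 60b - 162
  leading term b^2: subtract (6)·f_1 from -2b^2 + 171a + 60b - 162 → 153a + 18b - 144
  leading term a: no divisor's leading term divides it; move 153a to the remainder.
  leading term b: no divisor's leading term divides it; move 18b to the remainder.
  leading term 1: no divisor's leading term divides it; move -144 to the remainder.
  remainder -9a^2 + 153a + 18b - 144 ≠ 0; add g_3 = -9a^2 + 153a + 18b - 144 to the basis.

The other S-polynomials (S(f_1,g_3), S(f_2,g_3)) all reduce to 0 modulo the current basis, so we have a Gröbner basis.

G = {a^2 - 17a - 2b + 16, ab + 6a + 2b - 6, b^2 - 9a - 21b + 9}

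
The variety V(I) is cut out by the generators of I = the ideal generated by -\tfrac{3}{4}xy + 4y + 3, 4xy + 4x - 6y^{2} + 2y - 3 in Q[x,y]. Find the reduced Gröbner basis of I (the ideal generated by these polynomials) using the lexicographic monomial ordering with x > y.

G = {x - \tfrac{3}{2}y^{2} + \tfrac{35}{6}y + \tfrac{13}{4}, y^{3} - \tfrac{35}{9}y^{2} - \tfrac{103}{18}y - \tfrac{8}{3}}

f_1 = -\tfrac{3}{4}xy + 4y + 3, LT = xy.
f_2 = 4xy + 4x - 6y^{2} + 2y - 3, LT = xy.

S(f_1,f_2): lcm = xy. S = -x + \tfrac{3}{2}y^{2} - \tfrac{35}{6}y - \tfrac{13}{4}.
  leading term x: no divisor's leading term divides it; move -x to the remainder.
  leading term y^{2}: no divisor's leading term divides it; move \tfrac{3}{2}y^{2} to the remainder.
  leading term y: no divisor's leading term divides it; move -\tfrac{35}{6}y to the remainder.
  leading term 1: no divisor's leading term divides it; move -\tfrac{13}{4} to the remainder.
  remainder -x + \tfrac{3}{2}y^{2} - \tfrac{35}{6}y - \tfrac{13}{4} ≠ 0; add g_3 = -x + \tfrac{3}{2}y^{2} - \tfrac{35}{6}y - \tfrac{13}{4} to the basis.

S(f_1,g_3): lcm = xy. S = \tfrac{3}{2}y^{3} - \tfrac{35}{6}y^{2} - \tfrac{103}{12}y - 4.
  leading term y^{3}: no divisor's leading term divides it; move \tfrac{3}{2}y^{3} to the remainder.
  leading term y^{2}: no divisor's leading term divides it; move -\tfrac{35}{6}y^{2} to the remainder.
  leading term y: no divisor's leading term divides it; move -\tfrac{103}{12}y to the remainder.
  leading term 1: no divisor's leading term divides it; move -4 to the remainder.
  remainder \tfrac{3}{2}y^{3} - \tfrac{35}{6}y^{2} - \tfrac{103}{12}y - 4 ≠ 0; add g_4 = \tfrac{3}{2}y^{3} - \tfrac{35}{6}y^{2} - \tfrac{103}{12}y - 4 to the basis.

S(f_2,g_3): lcm = xy. S = x + \tfrac{3}{2}y^{3} - \tfrac{22}{3}y^{2} - \tfrac{11}{4}y - \tfrac{3}{4}.
  leading term x: subtract (-1)·g_3 from x + \tfrac{3}{2}y^{3} - \tfrac{22}{3}y^{2} - \tfrac{11}{4}y - \tfrac{3}{4} → \tfrac{3}{2}y^{3} - \tfrac{35}{6}y^{2} - \tfrac{103}{12}y - 4
  leading term y^{3}: subtract (1)·g_4 from \tfrac{3}{2}y^{3} - \tfrac{35}{6}y^{2} - \tfrac{103}{12}y - 4 → 0
  remainder 0.

S(f_1,g_4): lcm = xy^{3}. S = \tfrac{35}{9}xy^{2} + \tfrac{103}{18}xy + \tfrac{8}{3}x - \tfrac{16}{3}y^{3} - 4y^{2}.
  leading term xy^{2}: subtract (-\tfrac{140}{27}y)·f_1 from \tfrac{35}{9}xy^{2} + \tfrac{103}{18}xy + \tfrac{8}{3}x - \tfrac{16}{3}y^{3} - 4y^{2} → \tfrac{103}{18}xy + \tfrac{8}{3}x - \tfrac{16}{3}y^{3} + \tfrac{452}{27}y^{2} + \tfrac{140}{9}y
  leading term xy: subtract (-\tfrac{206}{27})·f_1 from \tfrac{103}{18}xy + \tfrac{8}{3}x - \tfrac{16}{3}y^{3} + \tfrac{452}{27}y^{2} + \tfrac{140}{9}y → \tfrac{8}{3}x - \tfrac{16}{3}y^{3} + \tfrac{452}{27}y^{2} + \tfrac{1244}{27}y + \tfrac{206}{9}
  leading term x: subtract (-\tfrac{8}{3})·g_3 from \tfrac{8}{3}x - \tfrac{16}{3}y^{3} + \tfrac{452}{27}y^{2} + \tfrac{1244}{27}y + \tfrac{206}{9} → -\tfrac{16}{3}y^{3} + \tfrac{560}{27}y^{2} + \tfrac{824}{27}y + \tfrac{128}{9}
  leading term y^{3}: subtract (-\tfrac{32}{9})·g_4 from -\tfrac{16}{3}y^{3} + \tfrac{560}{27}y^{2} + \tfrac{824}{27}y + \tfrac{128}{9} → 0
  remainder 0.

S(f_2,g_4): lcm = xy^{3}. S = \tfrac{44}{9}xy^{2} + \tfrac{103}{18}xy + \tfrac{8}{3}x - \tfrac{3}{2}y^{4} + \tfrac{1}{2}y^{3} - \tfrac{3}{4}y^{2}.
  leading term xy^{2}: subtract (-\tfrac{176}{27}y)·f_1 from \tfrac{44}{9}xy^{2} + \tfrac{103}{18}xy + \tfrac{8}{3}x - \tfrac{3}{2}y^{4} + \tfrac{1}{2}y^{3} - \tfrac{3}{4}y^{2} → \tfrac{103}{18}xy + \tfrac{8}{3}x - \tfrac{3}{2}y^{4} + \tfrac{1}{2}y^{3} + \tfrac{2735}{108}y^{2} + \tfrac{176}{9}y
  leading term xy: subtract (-\tfrac{206}{27})·f_1 from \tfrac{103}{18}xy + \tfrac{8}{3}x - \tfrac{3}{2}y^{4} + \tfrac{1}{2}y^{3} + \tfrac{2735}{108}y^{2} + \tfrac{176}{9}y → \tfrac{8}{3}x - \tfrac{3}{2}y^{4} + \tfrac{1}{2}y^{3} + \tfrac{2735}{108}y^{2} + \tfrac{1352}{27}y + \tfrac{206}{9}
  leading term x: subtract (-\tfrac{8}{3})·g_3 from \tfrac{8}{3}x - \tfrac{3}{2}y^{4} + \tfrac{1}{2}y^{3} + \tfrac{2735}{108}y^{2} + \tfrac{1352}{27}y + \tfrac{206}{9} → -\tfrac{3}{2}y^{4} + \tfrac{1}{2}y^{3} + \tfrac{3167}{108}y^{2} + \tfrac{932}{27}y + \tfrac{128}{9}
  leading term y^{4}: subtract (-y)·g_4 from -\tfrac{3}{2}y^{4} + \tfrac{1}{2}y^{3} + \tfrac{3167}{108}y^{2} + \tfrac{932}{27}y + \tfrac{128}{9} → -\tfrac{16}{3}y^{3} + \tfrac{560}{27}y^{2} + \tfrac{824}{27}y + \tfrac{128}{9}
  leading term y^{3}: subtract (-\tfrac{32}{9})·g_4 from -\tfrac{16}{3}y^{3} + \tfrac{560}{27}y^{2} + \tfrac{824}{27}y + \tfrac{128}{9} → 0
  remainder 0.

S(g_3,g_4): leading monomials are coprime, so the S-polynomial reduces to 0 (Buchberger's first criterion).
Every S-polynomial of the final basis reduces to 0, so we have a Gröbner basis.
Inter-reduce: drop elements whose leading term is divisible by another's, tail-reduce, and make monic.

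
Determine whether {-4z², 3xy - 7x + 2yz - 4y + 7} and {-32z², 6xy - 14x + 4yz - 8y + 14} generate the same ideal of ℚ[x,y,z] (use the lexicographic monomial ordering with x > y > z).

Yes, the ideals are equal.

Equality of ideals is decidable: compute both reduced Gröbner bases (unique for the ordering) and check whether they agree.
Buchberger on the first generating set:
f_1 = -4z², LT = z².
f_2 = 3xy - 7x + 2yz - 4y + 7, LT = xy.

The S-polynomials (S(f_1,f_2)) all reduce to 0 modulo the current basis, so we have a Gröbner basis.
Inter-reduce: drop elements whose leading term is divisible by another's, tail-reduce, and make monic.
Reduced Gröbner basis: {xy - 7/3x + ⅔yz - 4/3y + 7/3, z²}.

Buchberger on the second generating set:
h_1 = -32z², LT = z².
h_2 = 6xy - 14x + 4yz - 8y + 14, LT = xy.

The S-polynomials (S(h_1,h_2)) all reduce to 0 modulo the current basis, so we have a Gröbner basis.
Inter-reduce: drop elements whose leading term is divisible by another's, tail-reduce, and make monic.
Reduced Gröbner basis: {xy - 7/3x + ⅔yz - 4/3y + 7/3, z²}.

Same reduced basis, so the two generating sets span the same ideal.
The same test decides containment: I ⊆ J iff every generator of I reduces to 0 modulo a Gröbner basis of J.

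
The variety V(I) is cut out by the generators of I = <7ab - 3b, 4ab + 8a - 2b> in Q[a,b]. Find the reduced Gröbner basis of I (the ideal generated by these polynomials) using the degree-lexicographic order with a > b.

G = {b^2 - 12b, a - 1/28b}

f_1 = 7ab - 3b, LT = ab.
f_2 = 4ab + 8a - 2b, LT = ab.

S(f_1,f_2): lcm = ab. S = -2a + 1/14b.
  reduce S modulo (f_1, f_2):
  remainder -2a + 1/14b ≠ 0; add g_3 = -2a + 1/14b to the basis.

S(f_1,g_3): lcm = ab. S = 1/28b^2 - 3/7b.
  reduce S modulo (f_1, f_2, g_3):
  remainder 1/28b^2 - 3/7b ≠ 0; add g_4 = 1/28b^2 - 3/7b to the basis.

The other S-polynomials (S(f_2,g_3), S(f_1,g_4), S(f_2,g_4), S(g_3,g_4)) all reduce to 0 modulo the current basis, so we have a Gröbner basis.
Inter-reduce: drop elements whose leading term is divisible by another's, tail-reduce, and make monic.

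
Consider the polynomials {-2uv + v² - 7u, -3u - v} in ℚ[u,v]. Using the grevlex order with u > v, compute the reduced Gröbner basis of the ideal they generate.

This is the nonlinear analogue of row-reducing a linear system.

f_1 = -2uv + v² - 7u, LT = uv.
f_2 = -3u - v, LT = u.

S(f_1,f_2): lcm = uv. S = -⅚v² + 7/2u.
  leading term v²: no divisor's leading term divides it; move -⅚v² to the remainder.
  leading term u: subtract (-7/6)·f_2 from 7/2u → -7/6v
  leading term v: no divisor's leading term divides it; move -7/6v to the remainder.
  remainder -⅚v² - 7/6v ≠ 0; add g_3 = -⅚v² - 7/6v to the basis.

The other S-polynomials (S(f_1,g_3), S(f_2,g_3)) all reduce to 0 modulo the current basis, so we have a Gröbner basis.
Inter-reduce: drop elements whose leading term is divisible by another's, tail-reduce, and make monic.

G = {v² + 7/5v, u + ⅓v}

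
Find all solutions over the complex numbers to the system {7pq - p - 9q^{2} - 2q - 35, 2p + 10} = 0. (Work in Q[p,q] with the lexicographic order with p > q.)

Compute a lex Gröbner basis by Buchberger's algorithm.
f_1 = 7pq - p - 9q^{2} - 2q - 35, LT = pq.
f_2 = 2p + 10, LT = p.

S(f_1,f_2): lcm = pq. S = -\tfrac{1}{7}p - \tfrac{9}{7}q^{2} - \tfrac{37}{7}q - 5.
  leading term p: subtract (-\tfrac{1}{14})·f_2 from -\tfrac{1}{7}p - \tfrac{9}{7}q^{2} - \tfrac{37}{7}q - 5 → -\tfrac{9}{7}q^{2} - \tfrac{37}{7}q - \tfrac{30}{7}
  leading term q^{2}: no divisor's leading term divides it; move -\tfrac{9}{7}q^{2} to the remainder.
  leading term q: no divisor's leading term divides it; move -\tfrac{37}{7}q to the remainder.
  leading term 1: no divisor's leading term divides it; move -\tfrac{30}{7} to the remainder.
  remainder -\tfrac{9}{7}q^{2} - \tfrac{37}{7}q - \tfrac{30}{7} ≠ 0; add h_3 = -\tfrac{9}{7}q^{2} - \tfrac{37}{7}q - \tfrac{30}{7} to the basis.

S(f_1,h_3): lcm = pq^{2}. S = -\tfrac{268}{63}pq - \tfrac{10}{3}p - \tfrac{9}{7}q^{3} - \tfrac{2}{7}q^{2} - 5q.
  leading term pq: subtract (-\tfrac{268}{441})·f_1 from -\tfrac{268}{63}pq - \tfrac{10}{3}p - \tfrac{9}{7}q^{3} - \tfrac{2}{7}q^{2} - 5q → -\tfrac{1738}{441}p - \tfrac{9}{7}q^{3} - \tfrac{282}{49}q^{2} - \tfrac{2741}{441}q - \tfrac{1340}{63}
  leading term p: subtract (-\tfrac{869}{441})·f_2 from -\tfrac{1738}{441}p - \tfrac{9}{7}q^{3} - \tfrac{282}{49}q^{2} - \tfrac{2741}{441}q - \tfrac{1340}{63} → -\tfrac{9}{7}q^{3} - \tfrac{282}{49}q^{2} - \tfrac{2741}{441}q - \tfrac{230}{147}
  leading term q^{3}: subtract (q)·h_3 from -\tfrac{9}{7}q^{3} - \tfrac{282}{49}q^{2} - \tfrac{2741}{441}q - \tfrac{230}{147} → -\tfrac{23}{49}q^{2} - \tfrac{851}{441}q - \tfrac{230}{147}
  leading term q^{2}: subtract (\tfrac{23}{63})·h_3 from -\tfrac{23}{49}q^{2} - \tfrac{851}{441}q - \tfrac{230}{147} → 0
  remainder 0.

S(f_2,h_3): leading monomials are coprime, so the S-polynomial reduces to 0 (Buchberger's first criterion).
Every S-polynomial of the final basis reduces to 0, so we have a Gröbner basis.
Inter-reduce: drop elements whose leading term is divisible by another's, tail-reduce, and make monic.
Reduced Gröbner basis: {p + 5, q^{2} + \tfrac{37}{9}q + \tfrac{10}{3}}.

Elimination: the polynomial q^{2} + \tfrac{37}{9}q + \tfrac{10}{3} lies in the elimination ideal for q, so q ∈ {-3, -10/9}. For each such q, the remaining basis elements (now univariate) give the rest of the solution.
  q = -3: the earlier basis element becomes p + 5 = 0, giving p = -5 — point (-5, -3).
  q = -10/9: the earlier basis element becomes p + 5 = 0, giving p = -5 — point (-5, -10/9).
Substituting each solution back into the original system confirms all equations vanish.
This is the nonlinear analogue of row-reducing a linear system.

{(-5, -3), (-5, -10/9)}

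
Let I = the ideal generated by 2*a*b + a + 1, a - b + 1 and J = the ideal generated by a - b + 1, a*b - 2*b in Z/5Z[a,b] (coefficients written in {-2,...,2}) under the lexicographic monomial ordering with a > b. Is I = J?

Since reduced Gröbner bases are canonical representatives of ideals under a given ordering, it suffices to compute and compare them.
Buchberger on the first generating set:
f_1 = 2*a*b + a + 1, LT = a*b.
f_2 = a - b + 1, LT = a.

S(f_1,f_2): lcm = a*b. S = -2*a + b**2 - b - 2.
  reduce S modulo (f_1, f_2):
  remainder b**2 + 2*b ≠ 0; add g_3 = b**2 + 2*b to the basis.

The other S-polynomials (S(f_1,g_3), S(f_2,g_3)) all reduce to 0 modulo the current basis, so we have a Gröbner basis.
Inter-reduce: drop elements whose leading term is divisible by another's, tail-reduce, and make monic.
Reduced Gröbner basis: {a - b + 1, b**2 + 2*b}.

Buchberger on the second generating set:
h_1 = a - b + 1, LT = a.
h_2 = a*b - 2*b, LT = a*b.

S(h_1,h_2): lcm = a*b. S = -b**2 - 2*b.
  reduce S modulo (h_1, h_2):
  remainder -b**2 - 2*b ≠ 0; add k_3 = -b**2 - 2*b to the basis.

The other S-polynomials (S(h_1,k_3), S(h_2,k_3)) all reduce to 0 modulo the current basis, so we have a Gröbner basis.
Inter-reduce: drop elements whose leading term is divisible by another's, tail-reduce, and make monic.
Reduced Gröbner basis: {a - b + 1, b**2 + 2*b}.

These coincide, so the ideals are equal.
The choice of monomial ordering does not affect the verdict — as long as both bases are computed under the same ordering, their equality decides ideal equality.

Yes, the ideals are equal.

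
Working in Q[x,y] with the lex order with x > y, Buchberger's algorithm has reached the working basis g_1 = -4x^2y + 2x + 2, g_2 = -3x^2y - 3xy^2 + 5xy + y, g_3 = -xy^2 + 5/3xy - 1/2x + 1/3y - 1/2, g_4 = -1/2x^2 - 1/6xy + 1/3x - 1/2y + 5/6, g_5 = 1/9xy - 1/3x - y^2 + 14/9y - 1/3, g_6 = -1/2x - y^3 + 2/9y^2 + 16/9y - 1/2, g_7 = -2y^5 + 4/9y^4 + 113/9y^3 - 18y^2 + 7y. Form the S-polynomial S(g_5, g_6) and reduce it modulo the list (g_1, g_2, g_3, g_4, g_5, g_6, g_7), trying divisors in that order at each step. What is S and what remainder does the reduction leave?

S(g_5, g_6) = -3x - 2y^4 + 4/9y^3 - 49/9y^2 + 13y - 3; remainder on division = -2y^4 + 58/9y^3 - 61/9y^2 + 7/3y.

lcm(LM(g_5), LM(g_6)) = xy.
S = (lcm/LT(g_5))·g_5 − (lcm/LT(g_6))·g_6 = -3x - 2y^4 + 4/9y^3 - 49/9y^2 + 13y - 3.
Reduce S modulo (g_1, g_2, g_3, g_4, g_5, g_6, g_7) in that order:
  leading term x: subtract (6)·g_6 from -3x - 2y^4 + 4/9y^3 - 49/9y^2 + 13y - 3 → -2y^4 + 58/9y^3 - 61/9y^2 + 7/3y
  leading term y^4: no divisor's leading term divides it; move -2y^4 to the remainder.
  leading term y^3: no divisor's leading term divides it; move 58/9y^3 to the remainder.
  leading term y^2: no divisor's leading term divides it; move -61/9y^2 to the remainder.
  leading term y: no divisor's leading term divides it; move 7/3y to the remainder.
The remainder -2y^4 + 58/9y^3 - 61/9y^2 + 7/3y is nonzero, so it would be added as the next basis element.
This is the inner loop of Buchberger's algorithm — each nonzero remainder becomes a new basis element.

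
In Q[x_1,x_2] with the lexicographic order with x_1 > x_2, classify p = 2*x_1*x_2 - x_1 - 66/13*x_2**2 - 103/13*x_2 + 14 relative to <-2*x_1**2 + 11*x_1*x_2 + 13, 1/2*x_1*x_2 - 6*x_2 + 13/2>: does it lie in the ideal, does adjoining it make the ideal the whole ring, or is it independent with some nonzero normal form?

First compute the reduced Gröbner basis of I by Buchberger's algorithm.
f_1 = -2*x_1**2 + 11*x_1*x_2 + 13, LT = x_1**2.
f_2 = 1/2*x_1*x_2 - 6*x_2 + 13/2, LT = x_1*x_2.

S(f_1,f_2): lcm = x_1**2*x_2. S = -11/2*x_1*x_2**2 + 12*x_1*x_2 - 13*x_1 - 13/2*x_2.
  leading term x_1*x_2**2: subtract (-11*x_2)·f_2 from -11/2*x_1*x_2**2 + 12*x_1*x_2 - 13*x_1 - 13/2*x_2 → 12*x_1*x_2 - 13*x_1 - 66*x_2**2 + 65*x_2
  leading term x_1*x_2: subtract (24)·f_2 from 12*x_1*x_2 - 13*x_1 - 66*x_2**2 + 65*x_2 → -13*x_1 - 66*x_2**2 + 209*x_2 - 156
  leading term x_1: no divisor's leading term divides it; move -13*x_1 to the remainder.
  leading term x_2**2: no divisor's leading term divides it; move -66*x_2**2 to the remainder.
  leading term x_2: no divisor's leading term divides it; move 209*x_2 to the remainder.
  leading term 1: no divisor's leading term divides it; move -156 to the remainder.
  remainder -13*x_1 - 66*x_2**2 + 209*x_2 - 156 ≠ 0; add h_3 = -13*x_1 - 66*x_2**2 + 209*x_2 - 156 to the basis.

S(f_2,h_3): lcm = x_1*x_2. S = -66/13*x_2**3 + 209/13*x_2**2 - 24*x_2 + 13.
  leading term x_2**3: no divisor's leading term divides it; move -66/13*x_2**3 to the remainder.
  leading term x_2**2: no divisor's leading term divides it; move 209/13*x_2**2 to the remainder.
  leading term x_2: no divisor's leading term divides it; move -24*x_2 to the remainder.
  leading term 1: no divisor's leading term divides it; move 13 to the remainder.
  remainder -66/13*x_2**3 + 209/13*x_2**2 - 24*x_2 + 13 ≠ 0; add h_4 = -66/13*x_2**3 + 209/13*x_2**2 - 24*x_2 + 13 to the basis.

The other S-polynomials (S(f_1,h_3), S(f_1,h_4), S(f_2,h_4), S(h_3,h_4)) all reduce to 0 modulo the current basis, so we have a Gröbner basis.
Inter-reduce: drop elements whose leading term is divisible by another's, tail-reduce, and make monic.
Reduced Gröbner basis: {x_1 + 66/13*x_2**2 - 209/13*x_2 + 12, x_2**3 - 19/6*x_2**2 + 52/11*x_2 - 169/66}.
Label its elements g_1 = x_1 + 66/13*x_2**2 - 209/13*x_2 + 12, g_2 = x_2**3 - 19/6*x_2**2 + 52/11*x_2 - 169/66.

Reduce p = 2*x_1*x_2 - x_1 - 66/13*x_2**2 - 103/13*x_2 + 14 modulo G:
  leading term x_1*x_2: subtract (2*x_2)·g_1 from 2*x_1*x_2 - x_1 - 66/13*x_2**2 - 103/13*x_2 + 14 → -x_1 - 132/13*x_2**3 + 352/13*x_2**2 - 415/13*x_2 + 14
  leading term x_1: subtract (-1)·g_1 from -x_1 - 132/13*x_2**3 + 352/13*x_2**2 - 415/13*x_2 + 14 → -132/13*x_2**3 + 418/13*x_2**2 - 48*x_2 + 26
  leading term x_2**3: subtract (-132/13)·g_2 from -132/13*x_2**3 + 418/13*x_2**2 - 48*x_2 + 26 → 0
  normal form = 0.
Since the normal form is 0, p ∈ I.

2*x_1*x_2 - x_1 - 66/13*x_2**2 - 103/13*x_2 + 14 lies in I (it reduces to 0).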